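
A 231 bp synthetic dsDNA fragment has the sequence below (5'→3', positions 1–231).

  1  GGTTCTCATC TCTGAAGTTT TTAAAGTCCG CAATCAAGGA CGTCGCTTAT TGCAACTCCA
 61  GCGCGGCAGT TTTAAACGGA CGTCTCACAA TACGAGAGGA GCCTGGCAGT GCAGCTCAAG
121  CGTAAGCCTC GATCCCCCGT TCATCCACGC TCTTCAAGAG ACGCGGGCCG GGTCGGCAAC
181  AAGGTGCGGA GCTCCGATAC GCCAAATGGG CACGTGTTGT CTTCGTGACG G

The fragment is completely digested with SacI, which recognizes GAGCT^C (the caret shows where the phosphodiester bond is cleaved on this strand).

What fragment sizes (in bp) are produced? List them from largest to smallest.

The SacI site (GAGCTC) starts at position 189.
SacI cuts after base 5 of each site (before the last base), so after position 193.
Linear molecule, 1 cut → 2 fragments:
  1–193 → 193 bp
  194–231 → 38 bp
Sorted largest to smallest: 193, 38 bp.

193, 38 bp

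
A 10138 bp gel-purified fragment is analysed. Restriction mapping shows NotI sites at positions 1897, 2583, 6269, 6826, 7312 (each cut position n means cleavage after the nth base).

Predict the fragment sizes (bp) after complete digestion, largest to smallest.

Linear molecule, 5 cuts → 6 fragments:
  1897 − 0 = 1897 bp
  2583 − 1897 = 686 bp
  6269 − 2583 = 3686 bp
  6826 − 6269 = 557 bp
  7312 − 6826 = 486 bp
  10138 − 7312 = 2826 bp
Sorted largest to smallest: 3686, 2826, 1897, 686, 557, 486 bp.

3686, 2826, 1897, 686, 557, 486 bp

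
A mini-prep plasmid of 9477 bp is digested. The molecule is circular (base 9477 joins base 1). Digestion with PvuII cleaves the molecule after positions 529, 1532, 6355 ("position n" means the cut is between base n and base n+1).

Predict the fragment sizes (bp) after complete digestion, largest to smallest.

Circular molecule, 3 cuts → 3 fragments:
  1532 − 529 = 1003 bp
  6355 − 1532 = 4823 bp
  wrap: 9477 − 6355 + 529 = 3651 bp
Sorted largest to smallest: 4823, 3651, 1003 bp.

4823, 3651, 1003 bp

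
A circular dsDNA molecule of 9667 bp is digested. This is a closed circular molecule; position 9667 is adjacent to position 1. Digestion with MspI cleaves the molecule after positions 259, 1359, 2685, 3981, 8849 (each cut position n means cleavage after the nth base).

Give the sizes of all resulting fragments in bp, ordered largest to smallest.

Circular molecule, 5 cuts → 5 fragments:
  1359 − 259 = 1100 bp
  2685 − 1359 = 1326 bp
  3981 − 2685 = 1296 bp
  8849 − 3981 = 4868 bp
  wrap: 9667 − 8849 + 259 = 1077 bp
Sorted largest to smallest: 4868, 1326, 1296, 1100, 1077 bp.

4868, 1326, 1296, 1100, 1077 bp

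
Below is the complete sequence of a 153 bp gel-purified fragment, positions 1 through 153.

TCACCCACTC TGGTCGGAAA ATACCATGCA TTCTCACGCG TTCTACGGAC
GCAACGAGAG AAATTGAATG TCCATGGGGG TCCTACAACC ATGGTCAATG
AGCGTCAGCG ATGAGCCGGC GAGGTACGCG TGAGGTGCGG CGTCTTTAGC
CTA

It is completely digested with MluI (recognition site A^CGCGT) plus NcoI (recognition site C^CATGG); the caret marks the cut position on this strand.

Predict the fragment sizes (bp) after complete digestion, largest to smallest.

MluI sites (ACGCGT) start at positions 36, 126.
MluI cuts after the first base of each site, so after positions 36, 126.
NcoI sites (CCATGG) start at positions 72, 89.
NcoI cuts after the first base of each site, so after positions 72, 89.
Combined cut positions: 36, 72, 89, 126.
Linear molecule, 4 cuts → 5 fragments:
  1–36 → 36 bp
  37–72 → 36 bp
  73–89 → 17 bp
  90–126 → 37 bp
  127–153 → 27 bp
Sorted largest to smallest: 37, 36, 36, 27, 17 bp.

37, 36, 36, 27, 17 bp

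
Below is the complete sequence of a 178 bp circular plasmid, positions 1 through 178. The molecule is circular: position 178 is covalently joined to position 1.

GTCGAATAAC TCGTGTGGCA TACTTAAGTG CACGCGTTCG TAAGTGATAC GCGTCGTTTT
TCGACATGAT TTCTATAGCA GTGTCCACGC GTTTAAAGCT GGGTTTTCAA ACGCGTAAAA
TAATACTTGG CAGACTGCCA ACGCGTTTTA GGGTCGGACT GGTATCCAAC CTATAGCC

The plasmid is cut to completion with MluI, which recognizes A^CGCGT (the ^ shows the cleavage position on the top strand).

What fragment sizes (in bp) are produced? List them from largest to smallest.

MluI sites (ACGCGT) start at positions 32, 49, 87, 111, 141.
MluI cuts after the first base of each site, so after positions 32, 49, 87, 111, 141.
Circular molecule, 5 cuts → 5 fragments:
  33–49 → 17 bp
  50–87 → 38 bp
  88–111 → 24 bp
  112–141 → 30 bp
  142–178 then 1–32 → 37 + 32 = 69 bp
Sorted largest to smallest: 69, 38, 30, 24, 17 bp.

69, 38, 30, 24, 17 bp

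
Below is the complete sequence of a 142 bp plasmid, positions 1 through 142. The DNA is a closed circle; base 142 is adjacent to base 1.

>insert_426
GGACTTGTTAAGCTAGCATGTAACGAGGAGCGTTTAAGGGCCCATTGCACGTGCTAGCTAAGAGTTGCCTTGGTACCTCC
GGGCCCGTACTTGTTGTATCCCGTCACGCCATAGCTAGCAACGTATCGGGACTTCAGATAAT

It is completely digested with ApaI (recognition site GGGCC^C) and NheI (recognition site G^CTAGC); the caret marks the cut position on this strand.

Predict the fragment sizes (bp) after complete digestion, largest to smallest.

ApaI sites (GGGCCC) start at positions 38, 81.
ApaI cuts after base 5 of each site (before the last base), so after positions 42, 85.
NheI sites (GCTAGC) start at positions 12, 53, 114.
NheI cuts after the first base of each site, so after positions 12, 53, 114.
Combined cut positions: 12, 42, 53, 85, 114.
Circular molecule, 5 cuts → 5 fragments:
  13–42 → 30 bp
  43–53 → 11 bp
  54–85 → 32 bp
  86–114 → 29 bp
  115–142 then 1–12 → 28 + 12 = 40 bp
Sorted largest to smallest: 40, 32, 30, 29, 11 bp.

40, 32, 30, 29, 11 bp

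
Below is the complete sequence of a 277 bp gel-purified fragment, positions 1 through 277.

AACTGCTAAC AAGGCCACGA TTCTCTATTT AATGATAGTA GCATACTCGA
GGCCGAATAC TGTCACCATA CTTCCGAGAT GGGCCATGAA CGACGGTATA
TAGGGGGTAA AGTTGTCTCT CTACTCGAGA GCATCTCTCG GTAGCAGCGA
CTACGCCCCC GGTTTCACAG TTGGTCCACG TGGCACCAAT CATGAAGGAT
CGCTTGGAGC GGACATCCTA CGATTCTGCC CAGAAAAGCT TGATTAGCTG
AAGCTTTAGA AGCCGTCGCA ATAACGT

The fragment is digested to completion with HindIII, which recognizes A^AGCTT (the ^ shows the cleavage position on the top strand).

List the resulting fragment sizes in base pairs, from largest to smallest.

236, 26, 15 bp

HindIII sites (AAGCTT) start at positions 236, 251.
HindIII cuts after the first base of each site, so after positions 236, 251.
Linear molecule, 2 cuts → 3 fragments:
  1–236 → 236 bp
  237–251 → 15 bp
  252–277 → 26 bp
Sorted largest to smallest: 236, 26, 15 bp.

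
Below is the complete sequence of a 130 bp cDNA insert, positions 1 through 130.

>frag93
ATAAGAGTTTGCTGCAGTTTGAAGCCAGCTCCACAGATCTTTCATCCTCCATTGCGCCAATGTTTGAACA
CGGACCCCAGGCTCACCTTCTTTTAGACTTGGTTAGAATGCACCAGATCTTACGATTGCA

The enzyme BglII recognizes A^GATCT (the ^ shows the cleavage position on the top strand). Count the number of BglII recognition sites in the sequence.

AGATCT occurs starting at positions 35, 115.
BglII cuts at 2 sites.

2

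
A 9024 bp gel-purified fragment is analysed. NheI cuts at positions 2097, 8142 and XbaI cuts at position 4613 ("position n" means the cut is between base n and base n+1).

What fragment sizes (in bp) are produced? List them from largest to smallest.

3529, 2516, 2097, 882 bp

Combined cut positions (sorted): 2097, 4613, 8142.
Linear molecule, 3 cuts → 4 fragments:
  2097 − 0 = 2097 bp
  4613 − 2097 = 2516 bp
  8142 − 4613 = 3529 bp
  9024 − 8142 = 882 bp
Sorted largest to smallest: 3529, 2516, 2097, 882 bp.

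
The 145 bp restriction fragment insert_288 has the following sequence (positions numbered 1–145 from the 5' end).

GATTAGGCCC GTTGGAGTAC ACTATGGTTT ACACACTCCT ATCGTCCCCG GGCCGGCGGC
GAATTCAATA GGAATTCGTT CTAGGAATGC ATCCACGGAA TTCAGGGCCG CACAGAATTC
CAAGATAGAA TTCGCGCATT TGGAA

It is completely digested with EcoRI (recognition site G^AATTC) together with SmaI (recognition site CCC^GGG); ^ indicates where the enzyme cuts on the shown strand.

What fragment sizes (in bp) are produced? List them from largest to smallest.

49, 26, 17, 17, 13, 12, 11 bp

EcoRI sites (GAATTC) start at positions 61, 72, 98, 115, 128.
EcoRI cuts after the first base of each site, so after positions 61, 72, 98, 115, 128.
The SmaI site (CCCGGG) starts at position 47.
SmaI cuts after base 3 of each site, so after position 49.
Combined cut positions: 49, 61, 72, 98, 115, 128.
Linear molecule, 6 cuts → 7 fragments:
  1–49 → 49 bp
  50–61 → 12 bp
  62–72 → 11 bp
  73–98 → 26 bp
  99–115 → 17 bp
  116–128 → 13 bp
  129–145 → 17 bp
Sorted largest to smallest: 49, 26, 17, 17, 13, 12, 11 bp.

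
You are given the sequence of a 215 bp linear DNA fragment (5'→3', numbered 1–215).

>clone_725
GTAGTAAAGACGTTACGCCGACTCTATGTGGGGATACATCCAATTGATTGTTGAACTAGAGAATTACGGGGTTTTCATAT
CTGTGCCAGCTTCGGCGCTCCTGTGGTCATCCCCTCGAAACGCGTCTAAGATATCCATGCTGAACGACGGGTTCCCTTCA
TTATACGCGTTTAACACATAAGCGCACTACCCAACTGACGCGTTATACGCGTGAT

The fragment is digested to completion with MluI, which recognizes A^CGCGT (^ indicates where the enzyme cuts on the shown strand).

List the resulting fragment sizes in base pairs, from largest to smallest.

120, 45, 33, 9, 8 bp

MluI sites (ACGCGT) start at positions 120, 165, 198, 207.
MluI cuts after the first base of each site, so after positions 120, 165, 198, 207.
Linear molecule, 4 cuts → 5 fragments:
  1–120 → 120 bp
  121–165 → 45 bp
  166–198 → 33 bp
  199–207 → 9 bp
  208–215 → 8 bp
Sorted largest to smallest: 120, 45, 33, 9, 8 bp.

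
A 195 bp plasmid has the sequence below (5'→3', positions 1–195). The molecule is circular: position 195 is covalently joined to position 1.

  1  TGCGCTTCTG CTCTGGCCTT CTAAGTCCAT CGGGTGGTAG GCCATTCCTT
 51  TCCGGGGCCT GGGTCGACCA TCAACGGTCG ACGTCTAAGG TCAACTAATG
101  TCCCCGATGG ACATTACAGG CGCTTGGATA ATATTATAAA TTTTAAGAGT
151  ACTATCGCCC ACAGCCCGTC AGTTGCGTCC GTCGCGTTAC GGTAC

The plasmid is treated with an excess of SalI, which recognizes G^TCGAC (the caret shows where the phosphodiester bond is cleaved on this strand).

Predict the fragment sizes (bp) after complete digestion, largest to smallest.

181, 14 bp

SalI sites (GTCGAC) start at positions 63, 77.
SalI cuts after the first base of each site, so after positions 63, 77.
Circular molecule, 2 cuts → 2 fragments:
  64–77 → 14 bp
  78–195 then 1–63 → 118 + 63 = 181 bp
Sorted largest to smallest: 181, 14 bp.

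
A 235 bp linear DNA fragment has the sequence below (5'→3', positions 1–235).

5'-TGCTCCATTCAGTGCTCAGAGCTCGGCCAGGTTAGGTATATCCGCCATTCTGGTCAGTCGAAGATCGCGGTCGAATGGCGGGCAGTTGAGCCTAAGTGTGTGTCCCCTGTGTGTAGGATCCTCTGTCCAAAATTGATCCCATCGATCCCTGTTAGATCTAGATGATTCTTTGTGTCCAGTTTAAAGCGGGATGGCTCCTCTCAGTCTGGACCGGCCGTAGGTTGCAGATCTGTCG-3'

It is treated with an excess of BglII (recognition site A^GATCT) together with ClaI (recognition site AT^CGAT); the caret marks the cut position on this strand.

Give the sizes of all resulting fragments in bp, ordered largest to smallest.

142, 72, 12, 9 bp

BglII sites (AGATCT) start at positions 154, 226.
BglII cuts after the first base of each site, so after positions 154, 226.
The ClaI site (ATCGAT) starts at position 141.
ClaI cuts after base 2 of each site, so after position 142.
Combined cut positions: 142, 154, 226.
Linear molecule, 3 cuts → 4 fragments:
  1–142 → 142 bp
  143–154 → 12 bp
  155–226 → 72 bp
  227–235 → 9 bp
Sorted largest to smallest: 142, 72, 12, 9 bp.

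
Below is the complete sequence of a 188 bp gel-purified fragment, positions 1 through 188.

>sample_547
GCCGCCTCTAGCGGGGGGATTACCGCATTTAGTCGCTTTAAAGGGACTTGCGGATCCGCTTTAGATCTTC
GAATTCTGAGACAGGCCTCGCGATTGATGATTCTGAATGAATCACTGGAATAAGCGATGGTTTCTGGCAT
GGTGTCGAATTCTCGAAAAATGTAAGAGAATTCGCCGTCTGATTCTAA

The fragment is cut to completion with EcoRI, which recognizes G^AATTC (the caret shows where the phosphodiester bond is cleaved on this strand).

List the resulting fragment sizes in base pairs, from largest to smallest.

EcoRI sites (GAATTC) start at positions 71, 147, 168.
EcoRI cuts after the first base of each site, so after positions 71, 147, 168.
Linear molecule, 3 cuts → 4 fragments:
  1–71 → 71 bp
  72–147 → 76 bp
  148–168 → 21 bp
  169–188 → 20 bp
Sorted largest to smallest: 76, 71, 21, 20 bp.

76, 71, 21, 20 bp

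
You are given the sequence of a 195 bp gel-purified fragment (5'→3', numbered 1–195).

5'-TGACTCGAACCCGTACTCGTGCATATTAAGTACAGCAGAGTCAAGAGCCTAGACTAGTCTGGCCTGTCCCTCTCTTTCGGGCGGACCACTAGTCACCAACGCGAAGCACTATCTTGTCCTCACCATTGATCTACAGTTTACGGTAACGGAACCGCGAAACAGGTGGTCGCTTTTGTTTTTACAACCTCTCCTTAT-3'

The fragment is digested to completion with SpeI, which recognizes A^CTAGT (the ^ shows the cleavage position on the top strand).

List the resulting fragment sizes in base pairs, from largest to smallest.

SpeI sites (ACTAGT) start at positions 53, 88.
SpeI cuts after the first base of each site, so after positions 53, 88.
Linear molecule, 2 cuts → 3 fragments:
  1–53 → 53 bp
  54–88 → 35 bp
  89–195 → 107 bp
Sorted largest to smallest: 107, 53, 35 bp.

107, 53, 35 bp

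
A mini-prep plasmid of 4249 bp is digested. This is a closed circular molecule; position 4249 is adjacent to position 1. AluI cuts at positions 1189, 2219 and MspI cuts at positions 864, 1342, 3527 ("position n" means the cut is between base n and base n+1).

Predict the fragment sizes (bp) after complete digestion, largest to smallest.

1586, 1308, 877, 325, 153 bp

Combined cut positions (sorted): 864, 1189, 1342, 2219, 3527.
Circular molecule, 5 cuts → 5 fragments:
  1189 − 864 = 325 bp
  1342 − 1189 = 153 bp
  2219 − 1342 = 877 bp
  3527 − 2219 = 1308 bp
  wrap: 4249 − 3527 + 864 = 1586 bp
Sorted largest to smallest: 1586, 1308, 877, 325, 153 bp.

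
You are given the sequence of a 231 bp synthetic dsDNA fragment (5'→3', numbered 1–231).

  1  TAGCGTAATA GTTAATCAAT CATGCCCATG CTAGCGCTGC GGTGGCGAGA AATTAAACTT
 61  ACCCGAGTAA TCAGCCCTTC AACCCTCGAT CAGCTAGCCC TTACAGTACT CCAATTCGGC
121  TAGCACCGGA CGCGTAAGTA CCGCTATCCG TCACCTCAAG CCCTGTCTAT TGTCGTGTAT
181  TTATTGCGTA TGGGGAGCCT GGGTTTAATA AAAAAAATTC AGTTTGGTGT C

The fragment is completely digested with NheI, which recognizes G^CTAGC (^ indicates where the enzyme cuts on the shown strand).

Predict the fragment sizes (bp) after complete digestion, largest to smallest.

112, 63, 30, 26 bp

NheI sites (GCTAGC) start at positions 30, 93, 119.
NheI cuts after the first base of each site, so after positions 30, 93, 119.
Linear molecule, 3 cuts → 4 fragments:
  1–30 → 30 bp
  31–93 → 63 bp
  94–119 → 26 bp
  120–231 → 112 bp
Sorted largest to smallest: 112, 63, 30, 26 bp.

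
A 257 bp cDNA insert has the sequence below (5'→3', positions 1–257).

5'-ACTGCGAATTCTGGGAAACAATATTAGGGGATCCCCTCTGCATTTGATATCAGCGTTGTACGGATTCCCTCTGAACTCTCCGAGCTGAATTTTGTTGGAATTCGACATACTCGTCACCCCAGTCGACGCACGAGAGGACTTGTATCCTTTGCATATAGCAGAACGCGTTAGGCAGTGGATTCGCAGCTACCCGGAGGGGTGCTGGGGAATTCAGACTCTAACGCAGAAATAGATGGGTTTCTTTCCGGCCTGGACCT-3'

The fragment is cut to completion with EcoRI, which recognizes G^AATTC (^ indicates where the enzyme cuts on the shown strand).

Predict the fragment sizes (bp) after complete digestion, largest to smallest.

EcoRI sites (GAATTC) start at positions 6, 98, 207.
EcoRI cuts after the first base of each site, so after positions 6, 98, 207.
Linear molecule, 3 cuts → 4 fragments:
  1–6 → 6 bp
  7–98 → 92 bp
  99–207 → 109 bp
  208–257 → 50 bp
Sorted largest to smallest: 109, 92, 50, 6 bp.

109, 92, 50, 6 bp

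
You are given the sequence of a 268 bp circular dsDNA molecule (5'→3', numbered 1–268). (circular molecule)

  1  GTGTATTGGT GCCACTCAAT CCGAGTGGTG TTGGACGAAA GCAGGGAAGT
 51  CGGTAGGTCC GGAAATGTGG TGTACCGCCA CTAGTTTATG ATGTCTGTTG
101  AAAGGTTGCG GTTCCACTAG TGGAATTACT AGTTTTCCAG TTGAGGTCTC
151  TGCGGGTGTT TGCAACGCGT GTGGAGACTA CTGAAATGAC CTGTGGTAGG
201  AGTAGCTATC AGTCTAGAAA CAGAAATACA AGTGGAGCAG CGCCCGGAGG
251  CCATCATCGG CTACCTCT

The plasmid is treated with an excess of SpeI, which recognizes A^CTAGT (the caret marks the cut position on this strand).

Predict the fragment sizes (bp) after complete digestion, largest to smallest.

SpeI sites (ACTAGT) start at positions 80, 116, 128.
SpeI cuts after the first base of each site, so after positions 80, 116, 128.
Circular molecule, 3 cuts → 3 fragments:
  81–116 → 36 bp
  117–128 → 12 bp
  129–268 then 1–80 → 140 + 80 = 220 bp
Sorted largest to smallest: 220, 36, 12 bp.

220, 36, 12 bp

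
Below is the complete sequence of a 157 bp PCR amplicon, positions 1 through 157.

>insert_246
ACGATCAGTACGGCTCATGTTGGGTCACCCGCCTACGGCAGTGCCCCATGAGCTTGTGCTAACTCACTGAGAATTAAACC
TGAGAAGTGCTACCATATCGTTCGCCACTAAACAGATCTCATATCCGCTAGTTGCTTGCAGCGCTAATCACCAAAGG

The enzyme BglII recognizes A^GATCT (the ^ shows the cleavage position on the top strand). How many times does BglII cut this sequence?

1

AGATCT occurs starting at position 114.
BglII cuts at 1 site.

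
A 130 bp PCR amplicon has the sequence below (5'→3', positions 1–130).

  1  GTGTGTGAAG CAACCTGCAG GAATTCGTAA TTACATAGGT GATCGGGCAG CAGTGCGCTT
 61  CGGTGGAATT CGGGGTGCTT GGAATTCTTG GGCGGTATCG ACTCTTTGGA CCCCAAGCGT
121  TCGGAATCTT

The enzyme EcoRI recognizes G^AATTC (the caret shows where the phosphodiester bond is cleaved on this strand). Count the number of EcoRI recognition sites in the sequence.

3

GAATTC occurs starting at positions 21, 66, 82.
EcoRI cuts at 3 sites.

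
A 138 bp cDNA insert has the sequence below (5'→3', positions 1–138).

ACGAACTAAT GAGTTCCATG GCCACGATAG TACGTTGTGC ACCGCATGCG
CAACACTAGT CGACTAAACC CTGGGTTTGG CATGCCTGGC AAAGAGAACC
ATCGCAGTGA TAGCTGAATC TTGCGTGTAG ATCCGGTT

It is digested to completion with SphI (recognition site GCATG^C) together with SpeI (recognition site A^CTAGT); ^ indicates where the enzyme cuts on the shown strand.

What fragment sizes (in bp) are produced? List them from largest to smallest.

SphI sites (GCATGC) start at positions 44, 80.
SphI cuts after base 5 of each site (before the last base), so after positions 48, 84.
The SpeI site (ACTAGT) starts at position 55.
SpeI cuts after the first base of each site, so after position 55.
Combined cut positions: 48, 55, 84.
Linear molecule, 3 cuts → 4 fragments:
  1–48 → 48 bp
  49–55 → 7 bp
  56–84 → 29 bp
  85–138 → 54 bp
Sorted largest to smallest: 54, 48, 29, 7 bp.

54, 48, 29, 7 bp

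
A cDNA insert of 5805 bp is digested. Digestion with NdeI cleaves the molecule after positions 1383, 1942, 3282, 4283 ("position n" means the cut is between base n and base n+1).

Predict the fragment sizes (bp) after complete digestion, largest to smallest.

1522, 1383, 1340, 1001, 559 bp

Linear molecule, 4 cuts → 5 fragments:
  1383 − 0 = 1383 bp
  1942 − 1383 = 559 bp
  3282 − 1942 = 1340 bp
  4283 − 3282 = 1001 bp
  5805 − 4283 = 1522 bp
Sorted largest to smallest: 1522, 1383, 1340, 1001, 559 bp.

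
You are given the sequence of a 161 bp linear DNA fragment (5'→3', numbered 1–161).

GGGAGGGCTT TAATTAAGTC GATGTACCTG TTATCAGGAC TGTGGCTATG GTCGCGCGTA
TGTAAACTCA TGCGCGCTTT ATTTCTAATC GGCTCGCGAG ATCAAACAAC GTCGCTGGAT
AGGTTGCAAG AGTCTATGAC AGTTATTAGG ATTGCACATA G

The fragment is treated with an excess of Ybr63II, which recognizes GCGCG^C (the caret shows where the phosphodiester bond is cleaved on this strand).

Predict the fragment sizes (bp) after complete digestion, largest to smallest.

85, 76 bp

The Ybr63II site (GCGCGC) starts at position 72.
Ybr63II cuts after base 5 of each site (before the last base), so after position 76.
Linear molecule, 1 cut → 2 fragments:
  1–76 → 76 bp
  77–161 → 85 bp
Sorted largest to smallest: 85, 76 bp.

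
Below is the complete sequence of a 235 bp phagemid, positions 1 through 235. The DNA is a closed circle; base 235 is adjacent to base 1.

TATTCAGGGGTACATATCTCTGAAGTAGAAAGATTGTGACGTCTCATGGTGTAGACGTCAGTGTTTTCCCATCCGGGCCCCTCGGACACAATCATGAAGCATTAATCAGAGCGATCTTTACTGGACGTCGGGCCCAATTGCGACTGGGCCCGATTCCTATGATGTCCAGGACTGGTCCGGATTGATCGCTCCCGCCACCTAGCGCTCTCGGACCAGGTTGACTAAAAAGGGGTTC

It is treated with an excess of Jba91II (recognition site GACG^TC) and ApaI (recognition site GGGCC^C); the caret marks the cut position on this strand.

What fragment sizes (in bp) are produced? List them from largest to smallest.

126, 48, 22, 16, 16, 7 bp

Jba91II sites (GACGTC) start at positions 38, 54, 124.
Jba91II cuts after base 4 of each site, so after positions 41, 57, 127.
ApaI sites (GGGCCC) start at positions 75, 130, 146.
ApaI cuts after base 5 of each site (before the last base), so after positions 79, 134, 150.
Combined cut positions: 41, 57, 79, 127, 134, 150.
Circular molecule, 6 cuts → 6 fragments:
  42–57 → 16 bp
  58–79 → 22 bp
  80–127 → 48 bp
  128–134 → 7 bp
  135–150 → 16 bp
  151–235 then 1–41 → 85 + 41 = 126 bp
Sorted largest to smallest: 126, 48, 22, 16, 16, 7 bp.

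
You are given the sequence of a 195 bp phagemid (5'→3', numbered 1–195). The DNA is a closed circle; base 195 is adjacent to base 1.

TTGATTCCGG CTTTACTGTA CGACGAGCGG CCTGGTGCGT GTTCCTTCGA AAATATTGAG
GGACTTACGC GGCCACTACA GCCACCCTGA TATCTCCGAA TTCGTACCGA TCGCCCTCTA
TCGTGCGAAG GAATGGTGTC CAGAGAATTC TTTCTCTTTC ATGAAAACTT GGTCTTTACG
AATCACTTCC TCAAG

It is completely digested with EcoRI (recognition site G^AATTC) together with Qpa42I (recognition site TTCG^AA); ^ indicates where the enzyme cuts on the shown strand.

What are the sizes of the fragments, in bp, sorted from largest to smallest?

99, 49, 47 bp

EcoRI sites (GAATTC) start at positions 98, 145.
EcoRI cuts after the first base of each site, so after positions 98, 145.
The Qpa42I site (TTCGAA) starts at position 46.
Qpa42I cuts after base 4 of each site, so after position 49.
Combined cut positions: 49, 98, 145.
Circular molecule, 3 cuts → 3 fragments:
  50–98 → 49 bp
  99–145 → 47 bp
  146–195 then 1–49 → 50 + 49 = 99 bp
Sorted largest to smallest: 99, 49, 47 bp.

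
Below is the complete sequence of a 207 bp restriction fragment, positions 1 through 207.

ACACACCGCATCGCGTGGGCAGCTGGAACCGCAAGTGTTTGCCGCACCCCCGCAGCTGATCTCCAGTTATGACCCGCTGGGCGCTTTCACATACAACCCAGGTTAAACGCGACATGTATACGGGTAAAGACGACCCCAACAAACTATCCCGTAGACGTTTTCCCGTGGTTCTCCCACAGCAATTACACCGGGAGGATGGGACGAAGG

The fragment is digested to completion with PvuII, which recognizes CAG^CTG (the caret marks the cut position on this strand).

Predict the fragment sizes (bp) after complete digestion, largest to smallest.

152, 33, 22 bp

PvuII sites (CAGCTG) start at positions 20, 53.
PvuII cuts after base 3 of each site, so after positions 22, 55.
Linear molecule, 2 cuts → 3 fragments:
  1–22 → 22 bp
  23–55 → 33 bp
  56–207 → 152 bp
Sorted largest to smallest: 152, 33, 22 bp.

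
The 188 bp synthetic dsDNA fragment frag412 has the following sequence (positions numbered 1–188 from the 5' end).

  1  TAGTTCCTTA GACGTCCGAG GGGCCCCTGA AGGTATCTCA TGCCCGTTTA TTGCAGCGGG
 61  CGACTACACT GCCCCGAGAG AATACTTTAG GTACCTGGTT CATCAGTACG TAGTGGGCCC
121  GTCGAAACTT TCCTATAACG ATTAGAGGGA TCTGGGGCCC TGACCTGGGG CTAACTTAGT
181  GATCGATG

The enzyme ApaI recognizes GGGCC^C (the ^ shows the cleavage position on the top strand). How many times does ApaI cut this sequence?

GGGCCC occurs starting at positions 21, 115, 155.
ApaI cuts at 3 sites.

3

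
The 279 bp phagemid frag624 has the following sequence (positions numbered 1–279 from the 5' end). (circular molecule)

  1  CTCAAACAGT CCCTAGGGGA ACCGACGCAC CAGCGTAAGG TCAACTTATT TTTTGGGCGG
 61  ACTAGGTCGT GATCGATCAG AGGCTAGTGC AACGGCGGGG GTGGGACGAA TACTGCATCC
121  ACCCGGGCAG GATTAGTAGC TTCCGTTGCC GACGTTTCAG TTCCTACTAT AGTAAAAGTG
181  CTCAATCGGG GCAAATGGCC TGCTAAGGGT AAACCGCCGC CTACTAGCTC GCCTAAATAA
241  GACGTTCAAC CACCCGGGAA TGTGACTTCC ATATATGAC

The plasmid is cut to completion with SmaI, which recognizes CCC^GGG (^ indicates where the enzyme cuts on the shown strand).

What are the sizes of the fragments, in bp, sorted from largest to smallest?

SmaI sites (CCCGGG) start at positions 122, 253.
SmaI cuts after base 3 of each site, so after positions 124, 255.
Circular molecule, 2 cuts → 2 fragments:
  125–255 → 131 bp
  256–279 then 1–124 → 24 + 124 = 148 bp
Sorted largest to smallest: 148, 131 bp.

148, 131 bp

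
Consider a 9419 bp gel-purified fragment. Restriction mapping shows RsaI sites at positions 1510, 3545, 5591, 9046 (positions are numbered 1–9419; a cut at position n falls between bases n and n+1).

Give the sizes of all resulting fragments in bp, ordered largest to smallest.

Linear molecule, 4 cuts → 5 fragments:
  1510 − 0 = 1510 bp
  3545 − 1510 = 2035 bp
  5591 − 3545 = 2046 bp
  9046 − 5591 = 3455 bp
  9419 − 9046 = 373 bp
Sorted largest to smallest: 3455, 2046, 2035, 1510, 373 bp.

3455, 2046, 2035, 1510, 373 bp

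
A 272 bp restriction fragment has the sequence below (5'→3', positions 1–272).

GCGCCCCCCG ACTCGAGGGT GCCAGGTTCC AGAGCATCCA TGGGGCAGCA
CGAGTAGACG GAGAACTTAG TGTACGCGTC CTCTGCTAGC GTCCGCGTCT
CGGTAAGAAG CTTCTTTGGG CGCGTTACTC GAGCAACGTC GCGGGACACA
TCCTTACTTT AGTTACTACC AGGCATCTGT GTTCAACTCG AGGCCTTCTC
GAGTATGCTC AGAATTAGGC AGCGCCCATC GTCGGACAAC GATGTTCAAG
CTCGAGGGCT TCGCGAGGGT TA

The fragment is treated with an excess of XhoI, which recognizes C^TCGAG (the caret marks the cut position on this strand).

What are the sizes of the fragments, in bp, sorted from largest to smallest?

116, 59, 53, 21, 12, 11 bp

XhoI sites (CTCGAG) start at positions 12, 128, 187, 198, 251.
XhoI cuts after the first base of each site, so after positions 12, 128, 187, 198, 251.
Linear molecule, 5 cuts → 6 fragments:
  1–12 → 12 bp
  13–128 → 116 bp
  129–187 → 59 bp
  188–198 → 11 bp
  199–251 → 53 bp
  252–272 → 21 bp
Sorted largest to smallest: 116, 59, 53, 21, 12, 11 bp.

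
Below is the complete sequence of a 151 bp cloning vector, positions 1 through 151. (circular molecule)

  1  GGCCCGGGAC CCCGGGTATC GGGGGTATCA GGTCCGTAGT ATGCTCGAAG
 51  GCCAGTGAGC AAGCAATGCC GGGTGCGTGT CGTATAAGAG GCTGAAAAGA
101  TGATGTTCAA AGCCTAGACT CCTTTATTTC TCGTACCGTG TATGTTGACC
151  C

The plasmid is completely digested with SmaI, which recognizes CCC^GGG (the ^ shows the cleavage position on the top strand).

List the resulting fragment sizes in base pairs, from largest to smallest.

143, 8 bp

SmaI sites (CCCGGG) start at positions 3, 11.
SmaI cuts after base 3 of each site, so after positions 5, 13.
Circular molecule, 2 cuts → 2 fragments:
  6–13 → 8 bp
  14–151 then 1–5 → 138 + 5 = 143 bp
Sorted largest to smallest: 143, 8 bp.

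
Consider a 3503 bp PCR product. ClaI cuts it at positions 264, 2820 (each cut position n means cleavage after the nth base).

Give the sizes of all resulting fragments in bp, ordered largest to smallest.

Linear molecule, 2 cuts → 3 fragments:
  264 − 0 = 264 bp
  2820 − 264 = 2556 bp
  3503 − 2820 = 683 bp
Sorted largest to smallest: 2556, 683, 264 bp.

2556, 683, 264 bp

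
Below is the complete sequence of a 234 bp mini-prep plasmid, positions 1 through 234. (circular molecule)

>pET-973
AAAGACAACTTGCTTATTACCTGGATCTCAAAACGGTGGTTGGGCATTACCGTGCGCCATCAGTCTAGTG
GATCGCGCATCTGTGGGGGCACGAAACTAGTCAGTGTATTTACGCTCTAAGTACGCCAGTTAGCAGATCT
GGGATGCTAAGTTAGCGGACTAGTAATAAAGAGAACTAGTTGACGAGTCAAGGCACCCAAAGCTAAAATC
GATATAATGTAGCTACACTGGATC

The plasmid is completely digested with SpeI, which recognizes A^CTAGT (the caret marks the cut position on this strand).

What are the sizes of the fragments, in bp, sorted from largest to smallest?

155, 63, 16 bp

SpeI sites (ACTAGT) start at positions 96, 159, 175.
SpeI cuts after the first base of each site, so after positions 96, 159, 175.
Circular molecule, 3 cuts → 3 fragments:
  97–159 → 63 bp
  160–175 → 16 bp
  176–234 then 1–96 → 59 + 96 = 155 bp
Sorted largest to smallest: 155, 63, 16 bp.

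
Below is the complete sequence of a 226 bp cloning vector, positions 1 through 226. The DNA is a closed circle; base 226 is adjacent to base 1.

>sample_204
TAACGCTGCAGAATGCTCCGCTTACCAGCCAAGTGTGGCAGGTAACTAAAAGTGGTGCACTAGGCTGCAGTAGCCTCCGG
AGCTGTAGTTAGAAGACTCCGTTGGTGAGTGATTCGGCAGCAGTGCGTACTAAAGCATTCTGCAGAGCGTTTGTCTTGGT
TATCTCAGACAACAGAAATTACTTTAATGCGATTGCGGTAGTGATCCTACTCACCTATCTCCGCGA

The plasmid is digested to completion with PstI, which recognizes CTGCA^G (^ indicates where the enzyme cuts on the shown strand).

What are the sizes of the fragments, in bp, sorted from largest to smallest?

PstI sites (CTGCAG) start at positions 6, 65, 140.
PstI cuts after base 5 of each site (before the last base), so after positions 10, 69, 144.
Circular molecule, 3 cuts → 3 fragments:
  11–69 → 59 bp
  70–144 → 75 bp
  145–226 then 1–10 → 82 + 10 = 92 bp
Sorted largest to smallest: 92, 75, 59 bp.

92, 75, 59 bp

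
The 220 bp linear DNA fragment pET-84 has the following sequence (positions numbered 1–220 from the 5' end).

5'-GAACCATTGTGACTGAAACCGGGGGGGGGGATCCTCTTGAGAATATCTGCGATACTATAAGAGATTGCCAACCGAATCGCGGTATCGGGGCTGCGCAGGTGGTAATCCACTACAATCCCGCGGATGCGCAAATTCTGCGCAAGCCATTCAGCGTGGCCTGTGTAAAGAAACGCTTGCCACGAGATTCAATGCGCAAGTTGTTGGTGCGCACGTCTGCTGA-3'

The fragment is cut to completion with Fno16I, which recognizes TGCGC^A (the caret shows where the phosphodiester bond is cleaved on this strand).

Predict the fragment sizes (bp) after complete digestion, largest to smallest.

96, 54, 33, 15, 11, 11 bp

Fno16I sites (TGCGCA) start at positions 92, 125, 136, 190, 205.
Fno16I cuts after base 5 of each site (before the last base), so after positions 96, 129, 140, 194, 209.
Linear molecule, 5 cuts → 6 fragments:
  1–96 → 96 bp
  97–129 → 33 bp
  130–140 → 11 bp
  141–194 → 54 bp
  195–209 → 15 bp
  210–220 → 11 bp
Sorted largest to smallest: 96, 54, 33, 15, 11, 11 bp.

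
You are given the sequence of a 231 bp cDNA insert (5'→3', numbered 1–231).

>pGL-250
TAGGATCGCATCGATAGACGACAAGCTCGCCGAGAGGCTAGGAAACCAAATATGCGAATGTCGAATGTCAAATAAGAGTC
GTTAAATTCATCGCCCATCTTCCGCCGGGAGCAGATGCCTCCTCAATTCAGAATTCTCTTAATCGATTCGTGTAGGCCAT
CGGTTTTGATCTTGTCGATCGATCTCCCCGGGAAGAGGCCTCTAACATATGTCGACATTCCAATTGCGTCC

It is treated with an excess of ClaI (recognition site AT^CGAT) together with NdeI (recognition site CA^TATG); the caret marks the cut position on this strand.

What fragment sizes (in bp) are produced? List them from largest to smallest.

ClaI sites (ATCGAT) start at positions 10, 142, 178.
ClaI cuts after base 2 of each site, so after positions 11, 143, 179.
The NdeI site (CATATG) starts at position 206.
NdeI cuts after base 2 of each site, so after position 207.
Combined cut positions: 11, 143, 179, 207.
Linear molecule, 4 cuts → 5 fragments:
  1–11 → 11 bp
  12–143 → 132 bp
  144–179 → 36 bp
  180–207 → 28 bp
  208–231 → 24 bp
Sorted largest to smallest: 132, 36, 28, 24, 11 bp.

132, 36, 28, 24, 11 bp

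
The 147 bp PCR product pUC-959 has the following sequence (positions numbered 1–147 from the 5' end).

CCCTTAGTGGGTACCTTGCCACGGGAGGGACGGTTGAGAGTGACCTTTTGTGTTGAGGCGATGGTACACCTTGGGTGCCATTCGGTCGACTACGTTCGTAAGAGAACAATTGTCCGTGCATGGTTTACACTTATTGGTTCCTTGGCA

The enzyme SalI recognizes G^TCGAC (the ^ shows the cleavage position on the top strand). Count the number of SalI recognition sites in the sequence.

GTCGAC occurs starting at position 85.
SalI cuts at 1 site.

1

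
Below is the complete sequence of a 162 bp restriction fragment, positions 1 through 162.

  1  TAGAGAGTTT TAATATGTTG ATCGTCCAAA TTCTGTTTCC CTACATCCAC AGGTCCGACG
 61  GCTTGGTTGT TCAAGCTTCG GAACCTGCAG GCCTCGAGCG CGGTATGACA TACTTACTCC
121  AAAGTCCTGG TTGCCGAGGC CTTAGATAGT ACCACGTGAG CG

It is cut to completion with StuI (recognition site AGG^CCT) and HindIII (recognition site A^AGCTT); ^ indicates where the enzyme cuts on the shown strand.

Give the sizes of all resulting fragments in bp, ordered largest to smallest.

StuI sites (AGGCCT) start at positions 89, 137.
StuI cuts after base 3 of each site, so after positions 91, 139.
The HindIII site (AAGCTT) starts at position 73.
HindIII cuts after the first base of each site, so after position 73.
Combined cut positions: 73, 91, 139.
Linear molecule, 3 cuts → 4 fragments:
  1–73 → 73 bp
  74–91 → 18 bp
  92–139 → 48 bp
  140–162 → 23 bp
Sorted largest to smallest: 73, 48, 23, 18 bp.

73, 48, 23, 18 bp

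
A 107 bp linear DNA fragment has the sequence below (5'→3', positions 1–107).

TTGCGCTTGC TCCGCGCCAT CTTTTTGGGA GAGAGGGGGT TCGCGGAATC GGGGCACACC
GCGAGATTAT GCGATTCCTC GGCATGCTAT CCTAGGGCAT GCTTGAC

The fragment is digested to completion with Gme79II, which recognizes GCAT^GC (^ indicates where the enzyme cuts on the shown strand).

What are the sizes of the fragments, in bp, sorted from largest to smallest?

Gme79II sites (GCATGC) start at positions 82, 97.
Gme79II cuts after base 4 of each site, so after positions 85, 100.
Linear molecule, 2 cuts → 3 fragments:
  1–85 → 85 bp
  86–100 → 15 bp
  101–107 → 7 bp
Sorted largest to smallest: 85, 15, 7 bp.

85, 15, 7 bp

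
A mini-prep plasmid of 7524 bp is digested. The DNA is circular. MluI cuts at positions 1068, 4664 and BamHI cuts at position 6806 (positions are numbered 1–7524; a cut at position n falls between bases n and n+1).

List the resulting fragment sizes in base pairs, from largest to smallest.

Combined cut positions (sorted): 1068, 4664, 6806.
Circular molecule, 3 cuts → 3 fragments:
  4664 − 1068 = 3596 bp
  6806 − 4664 = 2142 bp
  wrap: 7524 − 6806 + 1068 = 1786 bp
Sorted largest to smallest: 3596, 2142, 1786 bp.

3596, 2142, 1786 bp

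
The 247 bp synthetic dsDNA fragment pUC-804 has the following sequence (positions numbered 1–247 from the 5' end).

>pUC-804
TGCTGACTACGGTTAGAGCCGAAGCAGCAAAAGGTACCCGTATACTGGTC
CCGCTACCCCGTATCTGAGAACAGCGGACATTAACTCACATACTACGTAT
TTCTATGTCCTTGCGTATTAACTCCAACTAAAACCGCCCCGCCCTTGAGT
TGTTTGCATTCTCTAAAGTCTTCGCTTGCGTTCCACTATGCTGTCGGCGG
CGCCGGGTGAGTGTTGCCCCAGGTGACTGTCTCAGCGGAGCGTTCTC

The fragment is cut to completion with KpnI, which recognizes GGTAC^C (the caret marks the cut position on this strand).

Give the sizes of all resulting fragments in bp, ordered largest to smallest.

The KpnI site (GGTACC) starts at position 33.
KpnI cuts after base 5 of each site (before the last base), so after position 37.
Linear molecule, 1 cut → 2 fragments:
  1–37 → 37 bp
  38–247 → 210 bp
Sorted largest to smallest: 210, 37 bp.

210, 37 bp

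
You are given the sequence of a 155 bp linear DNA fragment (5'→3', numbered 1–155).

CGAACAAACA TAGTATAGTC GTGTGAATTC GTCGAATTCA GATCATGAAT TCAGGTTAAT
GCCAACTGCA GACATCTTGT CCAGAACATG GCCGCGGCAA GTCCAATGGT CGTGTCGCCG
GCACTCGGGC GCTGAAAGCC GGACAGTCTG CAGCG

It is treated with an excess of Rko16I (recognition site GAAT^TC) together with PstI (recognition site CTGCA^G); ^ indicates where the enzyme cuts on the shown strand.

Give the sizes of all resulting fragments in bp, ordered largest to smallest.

Rko16I sites (GAATTC) start at positions 25, 34, 47.
Rko16I cuts after base 4 of each site, so after positions 28, 37, 50.
PstI sites (CTGCAG) start at positions 66, 148.
PstI cuts after base 5 of each site (before the last base), so after positions 70, 152.
Combined cut positions: 28, 37, 50, 70, 152.
Linear molecule, 5 cuts → 6 fragments:
  1–28 → 28 bp
  29–37 → 9 bp
  38–50 → 13 bp
  51–70 → 20 bp
  71–152 → 82 bp
  153–155 → 3 bp
Sorted largest to smallest: 82, 28, 20, 13, 9, 3 bp.

82, 28, 20, 13, 9, 3 bp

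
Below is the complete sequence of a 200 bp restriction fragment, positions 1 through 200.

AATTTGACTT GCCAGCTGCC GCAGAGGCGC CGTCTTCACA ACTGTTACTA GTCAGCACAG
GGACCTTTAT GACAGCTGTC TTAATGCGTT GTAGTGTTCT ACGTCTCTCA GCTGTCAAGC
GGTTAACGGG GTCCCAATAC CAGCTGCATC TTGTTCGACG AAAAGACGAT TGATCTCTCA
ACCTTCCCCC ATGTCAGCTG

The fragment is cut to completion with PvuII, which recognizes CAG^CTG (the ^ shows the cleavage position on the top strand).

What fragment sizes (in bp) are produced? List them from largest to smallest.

60, 54, 36, 32, 15, 3 bp

PvuII sites (CAGCTG) start at positions 13, 73, 109, 141, 195.
PvuII cuts after base 3 of each site, so after positions 15, 75, 111, 143, 197.
Linear molecule, 5 cuts → 6 fragments:
  1–15 → 15 bp
  16–75 → 60 bp
  76–111 → 36 bp
  112–143 → 32 bp
  144–197 → 54 bp
  198–200 → 3 bp
Sorted largest to smallest: 60, 54, 36, 32, 15, 3 bp.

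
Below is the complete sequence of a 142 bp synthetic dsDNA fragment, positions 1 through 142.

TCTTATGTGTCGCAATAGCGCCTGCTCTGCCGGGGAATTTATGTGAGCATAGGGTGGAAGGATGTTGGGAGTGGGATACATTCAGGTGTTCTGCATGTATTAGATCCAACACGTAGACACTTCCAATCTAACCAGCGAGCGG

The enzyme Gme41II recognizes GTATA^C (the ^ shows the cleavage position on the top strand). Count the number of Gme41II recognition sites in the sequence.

0

No occurrence of GTATAC is present in the sequence.
Gme41II does not cut: 0 sites.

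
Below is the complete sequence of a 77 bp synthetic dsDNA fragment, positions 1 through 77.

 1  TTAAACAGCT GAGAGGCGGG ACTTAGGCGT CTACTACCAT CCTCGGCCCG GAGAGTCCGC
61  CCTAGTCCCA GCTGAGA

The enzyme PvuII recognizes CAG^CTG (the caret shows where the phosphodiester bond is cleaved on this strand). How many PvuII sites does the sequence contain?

2

CAGCTG occurs starting at positions 6, 69.
PvuII cuts at 2 sites.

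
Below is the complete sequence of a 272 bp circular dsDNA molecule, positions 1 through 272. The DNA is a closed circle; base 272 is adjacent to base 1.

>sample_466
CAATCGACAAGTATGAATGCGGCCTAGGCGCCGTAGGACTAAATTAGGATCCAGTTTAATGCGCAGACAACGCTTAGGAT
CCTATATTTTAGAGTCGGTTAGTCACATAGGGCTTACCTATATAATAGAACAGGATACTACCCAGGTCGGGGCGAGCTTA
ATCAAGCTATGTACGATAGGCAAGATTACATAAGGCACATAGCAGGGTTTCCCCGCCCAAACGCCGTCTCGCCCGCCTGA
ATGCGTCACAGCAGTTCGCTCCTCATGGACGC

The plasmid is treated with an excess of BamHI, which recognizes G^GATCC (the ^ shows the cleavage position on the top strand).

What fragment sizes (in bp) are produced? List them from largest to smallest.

BamHI sites (GGATCC) start at positions 47, 77.
BamHI cuts after the first base of each site, so after positions 47, 77.
Circular molecule, 2 cuts → 2 fragments:
  48–77 → 30 bp
  78–272 then 1–47 → 195 + 47 = 242 bp
Sorted largest to smallest: 242, 30 bp.

242, 30 bp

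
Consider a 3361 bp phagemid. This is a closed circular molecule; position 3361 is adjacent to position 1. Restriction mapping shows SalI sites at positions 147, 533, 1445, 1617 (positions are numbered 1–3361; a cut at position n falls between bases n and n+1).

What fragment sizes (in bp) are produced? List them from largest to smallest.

Circular molecule, 4 cuts → 4 fragments:
  533 − 147 = 386 bp
  1445 − 533 = 912 bp
  1617 − 1445 = 172 bp
  wrap: 3361 − 1617 + 147 = 1891 bp
Sorted largest to smallest: 1891, 912, 386, 172 bp.

1891, 912, 386, 172 bp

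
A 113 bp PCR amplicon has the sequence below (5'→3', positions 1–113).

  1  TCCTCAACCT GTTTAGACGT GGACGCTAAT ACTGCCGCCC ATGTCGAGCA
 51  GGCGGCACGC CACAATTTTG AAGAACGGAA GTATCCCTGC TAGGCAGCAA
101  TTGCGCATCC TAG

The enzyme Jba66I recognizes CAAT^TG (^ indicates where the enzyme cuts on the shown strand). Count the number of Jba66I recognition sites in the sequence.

CAATTG occurs starting at position 98.
Jba66I cuts at 1 site.

1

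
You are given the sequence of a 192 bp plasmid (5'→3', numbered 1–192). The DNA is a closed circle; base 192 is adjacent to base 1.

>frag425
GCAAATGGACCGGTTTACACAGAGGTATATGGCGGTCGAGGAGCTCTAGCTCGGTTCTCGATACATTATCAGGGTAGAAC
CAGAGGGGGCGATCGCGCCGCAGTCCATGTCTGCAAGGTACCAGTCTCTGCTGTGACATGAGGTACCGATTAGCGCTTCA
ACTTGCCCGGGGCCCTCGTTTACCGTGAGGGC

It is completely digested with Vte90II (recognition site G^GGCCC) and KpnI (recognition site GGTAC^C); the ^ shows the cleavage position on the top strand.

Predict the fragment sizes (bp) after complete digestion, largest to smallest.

The Vte90II site (GGGCCC) starts at position 170.
Vte90II cuts after the first base of each site, so after position 170.
KpnI sites (GGTACC) start at positions 117, 142.
KpnI cuts after base 5 of each site (before the last base), so after positions 121, 146.
Combined cut positions: 121, 146, 170.
Circular molecule, 3 cuts → 3 fragments:
  122–146 → 25 bp
  147–170 → 24 bp
  171–192 then 1–121 → 22 + 121 = 143 bp
Sorted largest to smallest: 143, 25, 24 bp.

143, 25, 24 bp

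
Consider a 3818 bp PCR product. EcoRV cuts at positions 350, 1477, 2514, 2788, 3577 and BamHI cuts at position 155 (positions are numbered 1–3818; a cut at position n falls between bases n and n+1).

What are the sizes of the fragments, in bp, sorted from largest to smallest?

Combined cut positions (sorted): 155, 350, 1477, 2514, 2788, 3577.
Linear molecule, 6 cuts → 7 fragments:
  155 − 0 = 155 bp
  350 − 155 = 195 bp
  1477 − 350 = 1127 bp
  2514 − 1477 = 1037 bp
  2788 − 2514 = 274 bp
  3577 − 2788 = 789 bp
  3818 − 3577 = 241 bp
Sorted largest to smallest: 1127, 1037, 789, 274, 241, 195, 155 bp.

1127, 1037, 789, 274, 241, 195, 155 bp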